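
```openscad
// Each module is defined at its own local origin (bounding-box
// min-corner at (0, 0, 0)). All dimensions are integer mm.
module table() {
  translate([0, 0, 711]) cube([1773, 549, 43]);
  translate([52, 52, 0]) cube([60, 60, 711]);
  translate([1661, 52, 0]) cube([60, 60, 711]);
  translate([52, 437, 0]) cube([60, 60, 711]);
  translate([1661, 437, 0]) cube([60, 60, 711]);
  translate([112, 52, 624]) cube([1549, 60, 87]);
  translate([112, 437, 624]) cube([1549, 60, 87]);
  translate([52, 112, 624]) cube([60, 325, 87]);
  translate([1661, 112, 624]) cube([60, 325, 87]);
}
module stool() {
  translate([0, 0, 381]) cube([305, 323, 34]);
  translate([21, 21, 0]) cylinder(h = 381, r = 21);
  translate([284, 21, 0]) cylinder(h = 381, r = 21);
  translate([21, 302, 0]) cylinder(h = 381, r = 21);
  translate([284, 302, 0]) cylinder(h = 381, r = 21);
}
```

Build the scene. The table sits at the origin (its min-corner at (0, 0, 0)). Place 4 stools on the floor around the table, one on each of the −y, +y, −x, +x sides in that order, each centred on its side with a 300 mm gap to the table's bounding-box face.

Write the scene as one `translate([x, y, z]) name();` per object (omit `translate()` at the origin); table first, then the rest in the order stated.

table();
translate([734, -623, 0]) stool();
translate([734, 849, 0]) stool();
translate([-605, 113, 0]) stool();
translate([2073, 113, 0]) stool();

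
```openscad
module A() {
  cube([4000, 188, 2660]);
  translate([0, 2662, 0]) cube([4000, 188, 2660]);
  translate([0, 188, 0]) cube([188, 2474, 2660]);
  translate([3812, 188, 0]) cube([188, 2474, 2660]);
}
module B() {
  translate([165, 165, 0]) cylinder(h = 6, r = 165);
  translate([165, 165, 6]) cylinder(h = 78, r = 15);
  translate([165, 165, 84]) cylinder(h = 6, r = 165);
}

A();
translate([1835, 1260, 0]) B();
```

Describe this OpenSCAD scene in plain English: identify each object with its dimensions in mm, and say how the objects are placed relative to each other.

A is a box-shaped house frame (walls only): outside footprint 4000×2850 mm, wall height 2660 mm, wall thickness 188 mm. The two y-facing walls run the full x-width; the two x-facing walls fit between the inner faces of the y-facing walls.

B is a spool: two coaxial disc flanges of radius 165 mm and thickness 6 mm, joined by a core cylinder of radius 15 mm and height 78 mm. The lower flange rests on z = 0 and the three cylinders share a vertical axis.

The spool sits inside the house frame, centred.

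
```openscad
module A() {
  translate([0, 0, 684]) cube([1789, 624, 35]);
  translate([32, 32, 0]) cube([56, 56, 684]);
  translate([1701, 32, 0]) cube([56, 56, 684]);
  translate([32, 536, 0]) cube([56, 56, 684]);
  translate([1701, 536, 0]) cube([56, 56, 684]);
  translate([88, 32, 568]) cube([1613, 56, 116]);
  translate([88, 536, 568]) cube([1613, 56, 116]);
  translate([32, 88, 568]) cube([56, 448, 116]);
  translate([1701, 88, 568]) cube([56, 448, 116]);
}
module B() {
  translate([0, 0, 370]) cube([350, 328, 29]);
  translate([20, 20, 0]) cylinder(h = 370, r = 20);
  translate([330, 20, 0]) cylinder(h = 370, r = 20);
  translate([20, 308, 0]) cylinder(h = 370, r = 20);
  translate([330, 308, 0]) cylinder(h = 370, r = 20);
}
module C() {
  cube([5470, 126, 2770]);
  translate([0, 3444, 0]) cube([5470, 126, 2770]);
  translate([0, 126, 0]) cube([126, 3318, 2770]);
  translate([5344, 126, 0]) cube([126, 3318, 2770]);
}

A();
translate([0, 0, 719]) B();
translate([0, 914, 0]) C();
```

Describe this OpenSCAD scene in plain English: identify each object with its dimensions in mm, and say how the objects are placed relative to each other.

A is a rectangular dining table. The top is 1789×624×35 mm with its upper surface at z = 719 mm. It stands on four 56×56 mm square legs, each inset 32 mm from the nearest pair of top edges, running from the floor to the underside of the top. Four apron rails, 56 mm thick and 116 mm tall, run between adjacent legs with their top edges flush with the underside of the top and their outer faces flush with the legs' outer faces.

B is a four-legged stool. The seat is a 350×328×29 mm slab whose top surface is at z = 399 mm; four round legs, each 40 mm in diameter, run from the floor (z = 0) to the underside of the seat, each leg's axis is inset half a diameter from the nearest pair of seat edges (so the leg's bounding box is flush with the corner).

C is a box-shaped house frame (walls only): outside footprint 5470×3570 mm, wall height 2770 mm, wall thickness 126 mm. The two y-facing walls run the full x-width; the two x-facing walls fit between the inner faces of the y-facing walls.

The stool is on top of the table. The house frame is on the floor beside the table on its +y side.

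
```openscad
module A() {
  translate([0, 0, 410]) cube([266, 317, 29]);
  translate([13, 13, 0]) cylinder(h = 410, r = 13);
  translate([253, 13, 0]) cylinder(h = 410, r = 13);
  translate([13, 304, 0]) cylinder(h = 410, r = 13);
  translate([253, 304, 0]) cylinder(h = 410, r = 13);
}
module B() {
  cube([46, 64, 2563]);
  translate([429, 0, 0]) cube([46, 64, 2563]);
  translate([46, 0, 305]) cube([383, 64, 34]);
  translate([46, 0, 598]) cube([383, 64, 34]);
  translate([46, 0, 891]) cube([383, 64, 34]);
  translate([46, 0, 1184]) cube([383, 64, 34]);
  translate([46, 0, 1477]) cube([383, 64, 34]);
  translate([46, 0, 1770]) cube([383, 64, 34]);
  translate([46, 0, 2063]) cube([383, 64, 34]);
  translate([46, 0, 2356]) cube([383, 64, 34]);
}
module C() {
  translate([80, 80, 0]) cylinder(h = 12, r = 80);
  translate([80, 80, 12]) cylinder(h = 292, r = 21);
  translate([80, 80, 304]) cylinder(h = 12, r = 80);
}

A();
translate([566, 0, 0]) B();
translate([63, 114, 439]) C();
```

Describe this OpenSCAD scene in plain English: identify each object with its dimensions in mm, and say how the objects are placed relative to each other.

A is a simple wooden stool: a rectangular seat 266 mm (x) by 317 mm (y), 29 mm thick, top face at z = 439 mm, on four round legs, each 26 mm in diameter. The legs rest on z = 0, each leg's axis is inset half a diameter from the nearest pair of seat edges (so the leg's bounding box is flush with the corner).

B is a wooden ladder with two side rails of 46×64 mm section and 2563 mm height, set 475 mm apart overall. Between them run 8 rectangular rungs (64 mm deep, 34 mm thick), front faces flush with the rails' −y face. The bottom of the first rung is 305 mm above the floor and each subsequent rung is 293 mm higher than the one below.

C is a spool: two coaxial disc flanges of radius 80 mm and thickness 12 mm, joined by a core cylinder of radius 21 mm and height 292 mm. The lower flange rests on z = 0 and the three cylinders share a vertical axis.

The ladder is on the floor beside the stool on its +x side. The spool is on top of the stool.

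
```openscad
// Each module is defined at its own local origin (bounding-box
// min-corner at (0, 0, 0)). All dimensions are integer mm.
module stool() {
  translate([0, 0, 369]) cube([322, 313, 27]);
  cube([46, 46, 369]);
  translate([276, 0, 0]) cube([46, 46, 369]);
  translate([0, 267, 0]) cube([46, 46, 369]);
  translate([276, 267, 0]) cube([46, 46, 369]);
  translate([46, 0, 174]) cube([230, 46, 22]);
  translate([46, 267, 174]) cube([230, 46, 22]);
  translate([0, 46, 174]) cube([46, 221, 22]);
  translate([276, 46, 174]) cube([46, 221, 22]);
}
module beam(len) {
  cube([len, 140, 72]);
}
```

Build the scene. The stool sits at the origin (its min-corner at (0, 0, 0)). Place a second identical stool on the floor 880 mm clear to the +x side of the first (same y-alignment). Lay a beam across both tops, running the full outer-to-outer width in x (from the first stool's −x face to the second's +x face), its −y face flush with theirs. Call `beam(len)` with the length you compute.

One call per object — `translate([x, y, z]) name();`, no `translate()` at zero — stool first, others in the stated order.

stool();
translate([1202, 0, 0]) stool();
translate([0, 0, 396]) beam(1524);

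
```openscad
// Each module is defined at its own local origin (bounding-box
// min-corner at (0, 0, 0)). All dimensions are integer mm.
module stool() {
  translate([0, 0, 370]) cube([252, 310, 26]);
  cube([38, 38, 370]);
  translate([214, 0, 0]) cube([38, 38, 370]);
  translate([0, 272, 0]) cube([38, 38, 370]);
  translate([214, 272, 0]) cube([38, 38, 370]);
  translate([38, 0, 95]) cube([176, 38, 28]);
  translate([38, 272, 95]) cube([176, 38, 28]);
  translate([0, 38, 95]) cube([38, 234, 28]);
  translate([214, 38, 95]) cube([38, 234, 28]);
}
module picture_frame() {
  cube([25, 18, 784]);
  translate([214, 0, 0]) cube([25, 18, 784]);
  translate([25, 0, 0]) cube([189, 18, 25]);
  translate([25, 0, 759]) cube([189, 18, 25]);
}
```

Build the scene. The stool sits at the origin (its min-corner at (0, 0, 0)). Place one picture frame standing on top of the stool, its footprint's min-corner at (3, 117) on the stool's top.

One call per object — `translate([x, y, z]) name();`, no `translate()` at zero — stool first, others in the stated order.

stool();
translate([3, 117, 396]) picture_frame();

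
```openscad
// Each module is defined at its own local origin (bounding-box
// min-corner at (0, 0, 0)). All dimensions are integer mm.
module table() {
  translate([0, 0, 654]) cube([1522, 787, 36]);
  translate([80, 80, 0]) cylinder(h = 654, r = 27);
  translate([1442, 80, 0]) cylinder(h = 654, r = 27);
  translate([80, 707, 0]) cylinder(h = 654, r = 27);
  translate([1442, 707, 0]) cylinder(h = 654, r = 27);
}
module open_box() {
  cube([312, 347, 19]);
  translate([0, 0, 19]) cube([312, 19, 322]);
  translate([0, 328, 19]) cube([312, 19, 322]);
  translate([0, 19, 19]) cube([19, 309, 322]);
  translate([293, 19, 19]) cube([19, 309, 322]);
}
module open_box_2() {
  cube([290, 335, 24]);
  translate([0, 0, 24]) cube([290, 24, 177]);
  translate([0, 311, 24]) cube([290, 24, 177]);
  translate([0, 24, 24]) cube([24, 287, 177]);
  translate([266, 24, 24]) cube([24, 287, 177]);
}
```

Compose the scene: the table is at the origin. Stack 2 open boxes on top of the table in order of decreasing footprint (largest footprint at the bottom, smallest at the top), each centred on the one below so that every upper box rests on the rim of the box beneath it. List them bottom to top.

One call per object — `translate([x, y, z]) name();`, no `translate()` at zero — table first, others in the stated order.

table();
translate([605, 220, 690]) open_box();
translate([616, 226, 1031]) open_box_2();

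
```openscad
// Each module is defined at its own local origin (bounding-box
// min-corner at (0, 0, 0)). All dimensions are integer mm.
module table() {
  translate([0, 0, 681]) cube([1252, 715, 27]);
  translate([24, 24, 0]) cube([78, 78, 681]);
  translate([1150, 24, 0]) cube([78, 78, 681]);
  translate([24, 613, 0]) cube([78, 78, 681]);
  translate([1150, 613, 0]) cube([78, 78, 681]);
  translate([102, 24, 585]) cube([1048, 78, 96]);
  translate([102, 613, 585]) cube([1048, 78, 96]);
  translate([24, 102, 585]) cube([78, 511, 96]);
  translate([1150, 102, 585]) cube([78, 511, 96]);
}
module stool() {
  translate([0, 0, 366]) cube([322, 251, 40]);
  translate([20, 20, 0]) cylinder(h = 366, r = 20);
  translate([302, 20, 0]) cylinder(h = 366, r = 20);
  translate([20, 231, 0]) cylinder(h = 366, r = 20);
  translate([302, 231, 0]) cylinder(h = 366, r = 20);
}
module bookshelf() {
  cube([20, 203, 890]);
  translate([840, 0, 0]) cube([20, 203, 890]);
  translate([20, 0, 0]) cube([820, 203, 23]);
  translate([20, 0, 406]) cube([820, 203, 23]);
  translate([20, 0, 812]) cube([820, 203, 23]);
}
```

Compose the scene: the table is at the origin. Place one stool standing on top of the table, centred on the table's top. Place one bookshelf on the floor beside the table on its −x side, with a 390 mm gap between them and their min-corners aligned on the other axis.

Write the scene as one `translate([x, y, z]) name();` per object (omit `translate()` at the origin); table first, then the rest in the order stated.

table();
translate([465, 232, 708]) stool();
translate([-1250, 0, 0]) bookshelf();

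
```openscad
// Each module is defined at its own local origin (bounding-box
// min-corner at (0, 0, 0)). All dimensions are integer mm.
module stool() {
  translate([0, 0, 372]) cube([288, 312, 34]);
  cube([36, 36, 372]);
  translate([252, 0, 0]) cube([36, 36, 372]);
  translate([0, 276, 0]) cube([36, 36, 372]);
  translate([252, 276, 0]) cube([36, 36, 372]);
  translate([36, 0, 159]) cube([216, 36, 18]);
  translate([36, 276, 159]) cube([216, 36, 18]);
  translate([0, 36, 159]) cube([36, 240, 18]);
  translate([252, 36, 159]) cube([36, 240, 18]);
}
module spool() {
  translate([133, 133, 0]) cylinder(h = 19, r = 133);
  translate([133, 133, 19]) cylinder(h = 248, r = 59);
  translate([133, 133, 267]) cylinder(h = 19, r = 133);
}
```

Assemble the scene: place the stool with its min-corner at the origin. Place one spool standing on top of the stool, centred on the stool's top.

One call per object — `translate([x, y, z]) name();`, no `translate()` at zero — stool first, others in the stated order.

stool();
translate([11, 23, 406]) spool();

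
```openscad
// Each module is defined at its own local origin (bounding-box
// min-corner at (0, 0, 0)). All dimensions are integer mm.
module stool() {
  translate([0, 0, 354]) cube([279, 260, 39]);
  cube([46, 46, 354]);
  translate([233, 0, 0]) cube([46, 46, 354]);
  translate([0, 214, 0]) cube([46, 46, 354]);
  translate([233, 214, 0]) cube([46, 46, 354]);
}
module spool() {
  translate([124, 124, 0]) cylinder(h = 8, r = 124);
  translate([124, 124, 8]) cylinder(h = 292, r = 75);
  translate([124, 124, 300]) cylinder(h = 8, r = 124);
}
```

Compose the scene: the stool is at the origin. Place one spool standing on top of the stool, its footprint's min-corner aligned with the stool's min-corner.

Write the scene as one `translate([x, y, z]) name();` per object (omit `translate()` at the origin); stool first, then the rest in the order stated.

stool();
translate([0, 0, 393]) spool();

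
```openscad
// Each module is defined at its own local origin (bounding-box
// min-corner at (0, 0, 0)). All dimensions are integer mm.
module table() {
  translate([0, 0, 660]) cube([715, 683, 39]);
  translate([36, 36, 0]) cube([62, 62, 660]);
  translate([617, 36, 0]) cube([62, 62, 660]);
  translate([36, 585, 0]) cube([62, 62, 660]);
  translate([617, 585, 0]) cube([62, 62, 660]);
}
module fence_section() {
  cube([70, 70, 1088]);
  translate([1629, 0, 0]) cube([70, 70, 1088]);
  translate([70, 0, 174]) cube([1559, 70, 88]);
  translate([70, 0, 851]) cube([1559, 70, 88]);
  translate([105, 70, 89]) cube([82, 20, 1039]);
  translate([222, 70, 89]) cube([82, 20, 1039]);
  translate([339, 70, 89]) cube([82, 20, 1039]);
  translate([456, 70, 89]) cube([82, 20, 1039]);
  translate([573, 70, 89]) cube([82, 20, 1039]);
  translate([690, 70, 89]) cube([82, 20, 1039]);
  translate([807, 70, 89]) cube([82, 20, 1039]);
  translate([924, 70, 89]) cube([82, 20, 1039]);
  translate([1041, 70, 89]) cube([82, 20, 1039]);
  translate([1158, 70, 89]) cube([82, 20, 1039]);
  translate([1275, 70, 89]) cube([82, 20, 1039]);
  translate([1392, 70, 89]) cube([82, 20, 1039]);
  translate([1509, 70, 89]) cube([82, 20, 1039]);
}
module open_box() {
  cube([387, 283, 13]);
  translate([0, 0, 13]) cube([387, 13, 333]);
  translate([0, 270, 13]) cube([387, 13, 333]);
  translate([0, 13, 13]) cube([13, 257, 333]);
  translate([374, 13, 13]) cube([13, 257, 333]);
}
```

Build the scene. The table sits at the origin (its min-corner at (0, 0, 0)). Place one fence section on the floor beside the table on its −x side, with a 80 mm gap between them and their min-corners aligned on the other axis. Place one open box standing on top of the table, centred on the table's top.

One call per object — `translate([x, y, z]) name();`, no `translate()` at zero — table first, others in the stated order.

table();
translate([-1779, 0, 0]) fence_section();
translate([164, 200, 699]) open_box();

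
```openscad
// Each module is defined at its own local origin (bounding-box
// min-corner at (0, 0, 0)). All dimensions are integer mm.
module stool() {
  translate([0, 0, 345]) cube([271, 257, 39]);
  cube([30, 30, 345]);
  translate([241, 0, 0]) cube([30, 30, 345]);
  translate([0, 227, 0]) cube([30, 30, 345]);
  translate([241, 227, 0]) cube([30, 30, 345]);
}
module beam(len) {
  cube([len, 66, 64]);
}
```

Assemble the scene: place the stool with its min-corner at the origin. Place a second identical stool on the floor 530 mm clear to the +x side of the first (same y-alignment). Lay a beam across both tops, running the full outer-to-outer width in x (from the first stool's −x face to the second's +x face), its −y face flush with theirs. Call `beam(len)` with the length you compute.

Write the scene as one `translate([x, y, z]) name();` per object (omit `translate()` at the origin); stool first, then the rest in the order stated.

stool();
translate([801, 0, 0]) stool();
translate([0, 0, 384]) beam(1072);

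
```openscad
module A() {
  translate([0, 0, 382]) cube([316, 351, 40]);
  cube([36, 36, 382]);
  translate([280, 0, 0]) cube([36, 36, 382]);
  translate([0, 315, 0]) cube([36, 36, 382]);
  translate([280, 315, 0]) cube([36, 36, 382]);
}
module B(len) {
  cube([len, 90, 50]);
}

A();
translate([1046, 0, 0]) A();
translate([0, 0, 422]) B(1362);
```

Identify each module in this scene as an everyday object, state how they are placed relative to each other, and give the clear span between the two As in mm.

A is a stool. B is a beam. A beam spans the tops of two stools. The clear span between the two stools is 730 mm.

Second stool starts at x = 1046; first ends at x = 316; clear span = 1046 − 316 = 730 mm.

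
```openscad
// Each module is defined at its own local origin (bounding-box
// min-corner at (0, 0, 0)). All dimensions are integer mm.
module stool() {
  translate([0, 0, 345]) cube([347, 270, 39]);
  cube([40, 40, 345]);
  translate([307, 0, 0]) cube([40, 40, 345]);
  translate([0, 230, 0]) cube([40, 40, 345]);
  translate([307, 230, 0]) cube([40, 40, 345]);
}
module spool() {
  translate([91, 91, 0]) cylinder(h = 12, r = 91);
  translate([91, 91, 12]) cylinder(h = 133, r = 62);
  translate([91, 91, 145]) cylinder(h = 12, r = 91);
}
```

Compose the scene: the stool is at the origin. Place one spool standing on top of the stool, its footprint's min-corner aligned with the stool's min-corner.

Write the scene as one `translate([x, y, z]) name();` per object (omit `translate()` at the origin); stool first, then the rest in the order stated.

stool();
translate([0, 0, 384]) spool();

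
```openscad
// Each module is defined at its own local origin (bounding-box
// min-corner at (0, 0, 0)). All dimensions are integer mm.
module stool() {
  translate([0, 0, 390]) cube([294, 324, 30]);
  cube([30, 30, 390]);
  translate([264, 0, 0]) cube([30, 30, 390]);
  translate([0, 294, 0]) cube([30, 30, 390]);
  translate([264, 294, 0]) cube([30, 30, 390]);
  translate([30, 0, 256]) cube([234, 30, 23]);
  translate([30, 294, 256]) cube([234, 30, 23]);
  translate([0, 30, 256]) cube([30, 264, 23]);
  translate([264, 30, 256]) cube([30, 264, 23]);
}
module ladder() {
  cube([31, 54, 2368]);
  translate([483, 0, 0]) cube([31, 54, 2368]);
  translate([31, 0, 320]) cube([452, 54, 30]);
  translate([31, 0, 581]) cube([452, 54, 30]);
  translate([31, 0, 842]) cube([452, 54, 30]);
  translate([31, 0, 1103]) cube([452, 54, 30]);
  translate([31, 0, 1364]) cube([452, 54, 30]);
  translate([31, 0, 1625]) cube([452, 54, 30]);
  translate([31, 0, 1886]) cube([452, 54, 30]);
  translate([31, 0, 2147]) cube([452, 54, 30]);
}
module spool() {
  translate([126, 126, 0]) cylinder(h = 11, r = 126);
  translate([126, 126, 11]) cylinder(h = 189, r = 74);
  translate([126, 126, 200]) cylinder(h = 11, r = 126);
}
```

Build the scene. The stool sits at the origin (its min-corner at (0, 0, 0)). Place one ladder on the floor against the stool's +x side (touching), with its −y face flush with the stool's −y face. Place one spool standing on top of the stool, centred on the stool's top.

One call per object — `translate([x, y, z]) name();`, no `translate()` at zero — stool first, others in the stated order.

stool();
translate([294, 0, 0]) ladder();
translate([21, 36, 420]) spool();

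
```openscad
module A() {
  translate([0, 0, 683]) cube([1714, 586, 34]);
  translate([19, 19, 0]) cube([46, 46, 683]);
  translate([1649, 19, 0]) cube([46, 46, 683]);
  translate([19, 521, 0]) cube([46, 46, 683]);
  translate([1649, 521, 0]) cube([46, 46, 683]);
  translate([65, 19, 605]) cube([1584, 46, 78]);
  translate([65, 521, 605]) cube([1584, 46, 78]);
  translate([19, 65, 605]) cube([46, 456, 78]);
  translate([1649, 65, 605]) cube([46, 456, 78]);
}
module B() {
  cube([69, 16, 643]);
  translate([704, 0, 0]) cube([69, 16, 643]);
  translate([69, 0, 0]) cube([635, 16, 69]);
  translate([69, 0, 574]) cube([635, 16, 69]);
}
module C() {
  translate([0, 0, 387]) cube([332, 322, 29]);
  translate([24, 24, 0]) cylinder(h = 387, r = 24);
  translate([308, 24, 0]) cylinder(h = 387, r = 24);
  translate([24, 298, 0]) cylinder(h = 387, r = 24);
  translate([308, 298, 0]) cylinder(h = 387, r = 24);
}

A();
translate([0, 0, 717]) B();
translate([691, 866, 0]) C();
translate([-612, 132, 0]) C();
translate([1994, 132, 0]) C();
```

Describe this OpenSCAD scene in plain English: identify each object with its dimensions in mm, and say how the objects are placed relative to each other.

A is a rectangular dining table. The top is 1714×586×34 mm with its upper surface at z = 717 mm. It stands on four 46×46 mm square legs, each inset 19 mm from the nearest pair of top edges, running from the floor to the underside of the top. Four apron rails, 46 mm thick and 78 mm tall, run between adjacent legs with their top edges flush with the underside of the top and their outer faces flush with the legs' outer faces.

B is a picture frame with a 635×505 mm rectangular opening (x by z) and a uniform 69 mm border on every side. Frame depth is 16 mm along y. It is built from two vertical stiles running the full outside height and two horizontal rails spanning the gap between the stiles.

C is a four-legged stool. The seat is 332×322 mm, 29 mm thick, top at z = 416 mm. It stands on four round legs, each 48 mm in diameter, from z = 0 to the seat underside, each leg's axis is inset half a diameter from the nearest pair of seat edges (so the leg's bounding box is flush with the corner).

The picture frame is on top of the table. Three stools sit around the table at the +y, −x, +x sides.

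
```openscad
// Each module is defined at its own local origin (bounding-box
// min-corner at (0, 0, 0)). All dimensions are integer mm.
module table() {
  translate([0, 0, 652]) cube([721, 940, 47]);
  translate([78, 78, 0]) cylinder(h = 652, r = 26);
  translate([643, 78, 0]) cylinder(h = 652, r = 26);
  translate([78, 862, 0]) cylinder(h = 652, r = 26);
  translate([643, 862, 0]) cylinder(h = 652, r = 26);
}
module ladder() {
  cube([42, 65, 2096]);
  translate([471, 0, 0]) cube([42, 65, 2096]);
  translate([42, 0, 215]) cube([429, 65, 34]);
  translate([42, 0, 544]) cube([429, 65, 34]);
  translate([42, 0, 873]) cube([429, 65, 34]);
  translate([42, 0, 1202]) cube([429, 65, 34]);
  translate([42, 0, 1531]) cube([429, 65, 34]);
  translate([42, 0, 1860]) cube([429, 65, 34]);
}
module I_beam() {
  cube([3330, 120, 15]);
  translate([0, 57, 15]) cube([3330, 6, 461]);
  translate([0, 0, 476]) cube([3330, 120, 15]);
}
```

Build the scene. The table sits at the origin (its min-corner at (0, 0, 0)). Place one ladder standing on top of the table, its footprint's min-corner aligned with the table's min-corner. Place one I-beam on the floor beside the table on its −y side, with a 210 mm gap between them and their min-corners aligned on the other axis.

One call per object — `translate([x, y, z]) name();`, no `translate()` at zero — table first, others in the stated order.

table();
translate([0, 0, 699]) ladder();
translate([0, -330, 0]) I_beam();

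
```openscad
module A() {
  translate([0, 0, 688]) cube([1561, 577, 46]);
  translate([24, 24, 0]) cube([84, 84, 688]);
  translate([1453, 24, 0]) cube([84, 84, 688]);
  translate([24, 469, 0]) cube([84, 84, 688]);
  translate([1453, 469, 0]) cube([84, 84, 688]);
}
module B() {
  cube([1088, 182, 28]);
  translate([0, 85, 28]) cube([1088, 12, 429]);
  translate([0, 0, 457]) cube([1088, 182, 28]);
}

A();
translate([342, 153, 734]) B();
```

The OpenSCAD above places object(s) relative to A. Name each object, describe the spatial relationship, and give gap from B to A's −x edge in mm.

A is a table. B is an I-beam. The I-beam is on top of the table. The gap from the I-beam to the table's −x edge is 342 mm.

The I-beam's min-x is at 342; the table's min-x is 0; gap = 342 mm.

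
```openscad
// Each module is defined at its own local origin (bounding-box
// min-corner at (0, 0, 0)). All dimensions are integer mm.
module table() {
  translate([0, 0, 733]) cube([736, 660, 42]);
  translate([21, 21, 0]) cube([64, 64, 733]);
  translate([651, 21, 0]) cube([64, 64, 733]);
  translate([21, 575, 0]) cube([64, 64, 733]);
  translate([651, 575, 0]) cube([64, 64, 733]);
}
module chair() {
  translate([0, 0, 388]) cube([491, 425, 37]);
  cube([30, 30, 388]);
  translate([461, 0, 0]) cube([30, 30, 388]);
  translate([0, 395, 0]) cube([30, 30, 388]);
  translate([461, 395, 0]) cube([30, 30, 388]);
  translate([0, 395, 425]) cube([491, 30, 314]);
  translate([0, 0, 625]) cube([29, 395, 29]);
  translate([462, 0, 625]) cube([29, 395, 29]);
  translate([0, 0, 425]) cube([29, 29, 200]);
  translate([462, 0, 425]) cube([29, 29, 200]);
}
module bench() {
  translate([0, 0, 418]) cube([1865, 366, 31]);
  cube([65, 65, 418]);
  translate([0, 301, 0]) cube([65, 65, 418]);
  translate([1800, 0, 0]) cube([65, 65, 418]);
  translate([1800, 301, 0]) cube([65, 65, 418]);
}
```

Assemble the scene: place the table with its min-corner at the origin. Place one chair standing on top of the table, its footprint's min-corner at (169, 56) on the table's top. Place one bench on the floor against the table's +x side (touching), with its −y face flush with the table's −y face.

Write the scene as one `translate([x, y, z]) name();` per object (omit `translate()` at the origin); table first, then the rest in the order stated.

table();
translate([169, 56, 775]) chair();
translate([736, 0, 0]) bench();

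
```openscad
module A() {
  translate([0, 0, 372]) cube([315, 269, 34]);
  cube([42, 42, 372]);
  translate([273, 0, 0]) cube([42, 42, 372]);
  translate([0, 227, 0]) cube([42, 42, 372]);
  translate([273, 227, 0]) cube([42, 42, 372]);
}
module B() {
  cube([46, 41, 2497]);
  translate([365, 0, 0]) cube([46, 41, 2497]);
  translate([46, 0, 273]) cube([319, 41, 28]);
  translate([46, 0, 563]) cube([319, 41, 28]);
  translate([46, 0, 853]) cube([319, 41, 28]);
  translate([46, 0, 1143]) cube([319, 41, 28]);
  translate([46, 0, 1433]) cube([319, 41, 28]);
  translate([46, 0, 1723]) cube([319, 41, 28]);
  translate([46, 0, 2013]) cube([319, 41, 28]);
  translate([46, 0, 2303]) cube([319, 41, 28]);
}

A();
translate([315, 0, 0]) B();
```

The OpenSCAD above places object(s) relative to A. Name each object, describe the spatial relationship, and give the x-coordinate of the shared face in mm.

A is a stool. B is a ladder. The ladder is against the stool's +x side, with their −y faces flush. The x-coordinate of the shared face is 315 mm.

The stool's +x face and the ladder's −x face are both at x = 315 mm.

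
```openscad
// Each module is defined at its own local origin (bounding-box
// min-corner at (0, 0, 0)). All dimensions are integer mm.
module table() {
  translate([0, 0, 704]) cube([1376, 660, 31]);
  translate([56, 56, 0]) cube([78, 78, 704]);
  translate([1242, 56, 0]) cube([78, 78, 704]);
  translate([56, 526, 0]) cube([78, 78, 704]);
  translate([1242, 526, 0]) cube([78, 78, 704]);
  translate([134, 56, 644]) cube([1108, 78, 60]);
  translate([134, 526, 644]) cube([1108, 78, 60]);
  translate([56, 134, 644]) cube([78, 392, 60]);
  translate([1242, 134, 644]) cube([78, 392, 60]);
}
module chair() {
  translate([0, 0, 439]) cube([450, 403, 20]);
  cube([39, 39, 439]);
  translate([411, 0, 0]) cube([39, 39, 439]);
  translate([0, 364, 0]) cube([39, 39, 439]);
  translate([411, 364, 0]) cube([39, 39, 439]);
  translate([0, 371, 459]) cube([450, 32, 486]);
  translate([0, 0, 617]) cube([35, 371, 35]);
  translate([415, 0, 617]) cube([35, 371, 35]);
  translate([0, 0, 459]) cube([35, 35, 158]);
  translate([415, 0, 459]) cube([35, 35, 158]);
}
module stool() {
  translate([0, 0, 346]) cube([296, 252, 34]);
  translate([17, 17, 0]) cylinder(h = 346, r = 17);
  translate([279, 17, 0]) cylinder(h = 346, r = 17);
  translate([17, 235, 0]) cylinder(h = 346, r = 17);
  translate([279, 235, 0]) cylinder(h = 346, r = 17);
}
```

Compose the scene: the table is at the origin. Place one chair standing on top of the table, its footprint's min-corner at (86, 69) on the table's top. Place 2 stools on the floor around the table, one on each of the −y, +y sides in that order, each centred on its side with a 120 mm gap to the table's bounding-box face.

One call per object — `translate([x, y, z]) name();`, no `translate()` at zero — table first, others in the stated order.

table();
translate([86, 69, 735]) chair();
translate([540, -372, 0]) stool();
translate([540, 780, 0]) stool();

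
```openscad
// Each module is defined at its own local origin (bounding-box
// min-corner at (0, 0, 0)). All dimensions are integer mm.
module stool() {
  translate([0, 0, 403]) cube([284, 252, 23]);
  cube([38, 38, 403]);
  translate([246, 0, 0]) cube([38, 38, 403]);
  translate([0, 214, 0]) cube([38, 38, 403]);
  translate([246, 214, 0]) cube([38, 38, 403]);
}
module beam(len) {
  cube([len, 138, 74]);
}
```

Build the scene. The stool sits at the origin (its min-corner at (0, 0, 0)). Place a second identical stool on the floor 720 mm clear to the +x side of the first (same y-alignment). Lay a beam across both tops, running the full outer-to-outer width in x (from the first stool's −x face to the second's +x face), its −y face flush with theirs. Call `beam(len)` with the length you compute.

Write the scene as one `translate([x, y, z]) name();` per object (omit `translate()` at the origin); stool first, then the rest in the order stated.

stool();
translate([1004, 0, 0]) stool();
translate([0, 0, 426]) beam(1288);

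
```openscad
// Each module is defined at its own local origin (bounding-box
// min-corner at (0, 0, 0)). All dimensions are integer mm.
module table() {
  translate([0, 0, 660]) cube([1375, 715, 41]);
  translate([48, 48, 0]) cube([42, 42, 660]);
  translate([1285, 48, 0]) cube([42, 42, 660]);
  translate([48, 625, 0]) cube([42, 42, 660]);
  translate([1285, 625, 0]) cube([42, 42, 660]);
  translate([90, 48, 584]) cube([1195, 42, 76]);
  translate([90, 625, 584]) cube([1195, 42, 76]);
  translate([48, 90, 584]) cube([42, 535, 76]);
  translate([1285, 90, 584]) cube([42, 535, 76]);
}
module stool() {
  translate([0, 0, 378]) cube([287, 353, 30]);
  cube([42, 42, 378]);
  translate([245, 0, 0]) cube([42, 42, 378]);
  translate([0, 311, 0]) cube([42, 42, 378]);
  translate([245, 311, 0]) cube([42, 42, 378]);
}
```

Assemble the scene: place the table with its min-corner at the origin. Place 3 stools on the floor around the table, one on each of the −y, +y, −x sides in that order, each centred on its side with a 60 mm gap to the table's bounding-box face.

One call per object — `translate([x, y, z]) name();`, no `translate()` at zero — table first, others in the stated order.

table();
translate([544, -413, 0]) stool();
translate([544, 775, 0]) stool();
translate([-347, 181, 0]) stool();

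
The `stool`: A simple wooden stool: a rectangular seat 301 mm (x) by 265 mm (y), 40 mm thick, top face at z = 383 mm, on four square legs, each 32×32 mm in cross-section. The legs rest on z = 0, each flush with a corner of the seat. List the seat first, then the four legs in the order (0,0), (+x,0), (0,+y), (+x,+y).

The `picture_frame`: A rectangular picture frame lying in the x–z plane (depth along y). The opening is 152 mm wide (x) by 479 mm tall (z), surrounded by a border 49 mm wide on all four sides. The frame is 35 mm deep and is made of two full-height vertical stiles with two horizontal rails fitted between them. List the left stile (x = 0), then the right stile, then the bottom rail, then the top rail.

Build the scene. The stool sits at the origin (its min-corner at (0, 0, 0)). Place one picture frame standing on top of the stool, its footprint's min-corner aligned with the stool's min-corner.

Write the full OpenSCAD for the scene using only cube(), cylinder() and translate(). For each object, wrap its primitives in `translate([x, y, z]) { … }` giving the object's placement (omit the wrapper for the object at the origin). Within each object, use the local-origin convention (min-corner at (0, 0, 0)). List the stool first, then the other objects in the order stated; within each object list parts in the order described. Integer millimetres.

translate([0, 0, 343]) cube([301, 265, 40]);
cube([32, 32, 343]);
translate([269, 0, 0]) cube([32, 32, 343]);
translate([0, 233, 0]) cube([32, 32, 343]);
translate([269, 233, 0]) cube([32, 32, 343]);
translate([0, 0, 383]) {
  cube([49, 35, 577]);
  translate([201, 0, 0]) cube([49, 35, 577]);
  translate([49, 0, 0]) cube([152, 35, 49]);
  translate([49, 0, 528]) cube([152, 35, 49]);
}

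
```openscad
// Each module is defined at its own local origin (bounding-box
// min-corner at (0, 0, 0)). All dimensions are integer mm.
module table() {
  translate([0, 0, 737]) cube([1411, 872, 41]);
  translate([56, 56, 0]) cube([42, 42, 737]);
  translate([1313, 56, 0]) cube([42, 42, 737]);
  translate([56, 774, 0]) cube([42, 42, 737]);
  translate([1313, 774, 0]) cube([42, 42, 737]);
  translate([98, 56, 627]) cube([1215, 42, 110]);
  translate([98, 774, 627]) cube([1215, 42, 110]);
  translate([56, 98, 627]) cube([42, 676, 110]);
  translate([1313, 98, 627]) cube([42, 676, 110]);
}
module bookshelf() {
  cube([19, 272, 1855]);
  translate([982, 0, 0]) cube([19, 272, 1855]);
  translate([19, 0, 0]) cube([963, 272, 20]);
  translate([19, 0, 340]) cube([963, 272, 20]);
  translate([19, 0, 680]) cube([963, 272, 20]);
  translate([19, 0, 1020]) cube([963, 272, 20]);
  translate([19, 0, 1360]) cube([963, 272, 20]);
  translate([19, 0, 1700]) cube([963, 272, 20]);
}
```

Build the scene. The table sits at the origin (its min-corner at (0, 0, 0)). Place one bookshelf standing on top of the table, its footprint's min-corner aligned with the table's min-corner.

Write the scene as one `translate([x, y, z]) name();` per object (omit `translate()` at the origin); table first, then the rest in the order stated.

table();
translate([0, 0, 778]) bookshelf();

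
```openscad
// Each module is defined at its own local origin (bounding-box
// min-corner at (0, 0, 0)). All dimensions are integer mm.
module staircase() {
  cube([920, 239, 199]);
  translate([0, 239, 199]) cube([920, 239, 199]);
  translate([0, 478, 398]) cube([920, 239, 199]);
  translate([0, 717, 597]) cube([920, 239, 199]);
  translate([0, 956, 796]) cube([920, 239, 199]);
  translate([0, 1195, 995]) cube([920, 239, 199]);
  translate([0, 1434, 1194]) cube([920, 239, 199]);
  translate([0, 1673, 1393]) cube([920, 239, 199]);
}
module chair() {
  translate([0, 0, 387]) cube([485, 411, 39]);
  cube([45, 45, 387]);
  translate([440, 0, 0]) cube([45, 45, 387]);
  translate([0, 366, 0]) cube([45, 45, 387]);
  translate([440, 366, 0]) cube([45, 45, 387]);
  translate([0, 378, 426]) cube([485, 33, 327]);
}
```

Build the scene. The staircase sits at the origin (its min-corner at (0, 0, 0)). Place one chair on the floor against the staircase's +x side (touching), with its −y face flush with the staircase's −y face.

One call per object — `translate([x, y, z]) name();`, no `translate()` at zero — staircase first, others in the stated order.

staircase();
translate([920, 0, 0]) chair();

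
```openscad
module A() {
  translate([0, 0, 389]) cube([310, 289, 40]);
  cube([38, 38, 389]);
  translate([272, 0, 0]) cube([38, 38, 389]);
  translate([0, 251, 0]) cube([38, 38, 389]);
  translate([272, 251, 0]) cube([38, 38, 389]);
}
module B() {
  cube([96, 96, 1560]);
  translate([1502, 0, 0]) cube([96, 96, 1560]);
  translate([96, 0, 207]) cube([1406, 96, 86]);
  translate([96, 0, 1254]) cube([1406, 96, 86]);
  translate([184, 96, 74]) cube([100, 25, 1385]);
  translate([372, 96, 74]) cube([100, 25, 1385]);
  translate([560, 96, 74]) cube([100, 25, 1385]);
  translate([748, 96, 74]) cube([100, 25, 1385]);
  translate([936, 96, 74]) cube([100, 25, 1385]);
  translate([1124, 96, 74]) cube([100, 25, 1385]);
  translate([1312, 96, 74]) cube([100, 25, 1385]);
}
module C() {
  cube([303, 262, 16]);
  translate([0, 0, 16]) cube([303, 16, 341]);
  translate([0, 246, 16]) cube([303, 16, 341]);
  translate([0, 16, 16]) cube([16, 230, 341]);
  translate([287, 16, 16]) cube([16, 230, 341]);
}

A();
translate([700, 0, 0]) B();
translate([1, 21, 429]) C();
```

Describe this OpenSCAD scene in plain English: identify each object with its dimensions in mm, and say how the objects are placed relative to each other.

A is a simple wooden stool: a rectangular seat 310 mm (x) by 289 mm (y), 40 mm thick, top face at z = 429 mm, on four square legs, each 38×38 mm in cross-section. The legs rest on z = 0, each flush with a corner of the seat.

B is a fence section. Two 96×96 mm posts, 1560 mm tall, stand on the floor with a clear span of 1406 mm between their inner faces. Two horizontal rails of 96×86 mm section span the gap between the posts with their undersides at z = 207 mm and z = 1254 mm, flush with the posts' −y face. 7 pickets, each 100 mm wide, 25 mm thick and 1385 mm tall, are fixed to the +y face of the rails with their bottoms at z = 74 mm, evenly spaced across the span with equal gaps (rounded down to the nearest mm) at the −x end and between each pair — any rounding remainder accumulates at the +x end.

C is an open-topped rectangular box: outside dimensions 303×262×357 mm, with a uniform wall and base thickness of 16 mm. The base is a full 303×262 slab on the floor; four walls sit on top of the base. The front and back walls (the −y and +y sides) span the full width; the two side walls fit between them.

The fence section is on the floor beside the stool on its +x side. The open box is on top of the stool.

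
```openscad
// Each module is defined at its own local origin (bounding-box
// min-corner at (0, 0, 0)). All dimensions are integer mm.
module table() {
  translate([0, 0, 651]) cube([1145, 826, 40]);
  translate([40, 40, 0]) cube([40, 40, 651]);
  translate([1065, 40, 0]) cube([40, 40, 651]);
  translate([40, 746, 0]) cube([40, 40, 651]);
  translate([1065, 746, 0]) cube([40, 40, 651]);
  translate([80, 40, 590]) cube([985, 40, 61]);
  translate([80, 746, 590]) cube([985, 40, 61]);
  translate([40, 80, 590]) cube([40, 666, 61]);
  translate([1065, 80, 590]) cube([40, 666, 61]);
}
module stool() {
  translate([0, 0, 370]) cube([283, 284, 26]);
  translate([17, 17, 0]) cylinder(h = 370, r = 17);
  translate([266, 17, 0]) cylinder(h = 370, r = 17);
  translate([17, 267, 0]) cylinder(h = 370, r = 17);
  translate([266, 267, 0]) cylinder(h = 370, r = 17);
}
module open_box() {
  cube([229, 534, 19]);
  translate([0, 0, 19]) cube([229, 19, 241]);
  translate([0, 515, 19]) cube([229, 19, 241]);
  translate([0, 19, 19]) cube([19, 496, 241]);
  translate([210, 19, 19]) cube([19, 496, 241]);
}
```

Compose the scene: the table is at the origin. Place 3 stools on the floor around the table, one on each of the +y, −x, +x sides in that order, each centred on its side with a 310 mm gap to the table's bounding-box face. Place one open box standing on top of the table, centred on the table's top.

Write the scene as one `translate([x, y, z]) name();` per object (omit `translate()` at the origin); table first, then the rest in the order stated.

table();
translate([431, 1136, 0]) stool();
translate([-593, 271, 0]) stool();
translate([1455, 271, 0]) stool();
translate([458, 146, 691]) open_box();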